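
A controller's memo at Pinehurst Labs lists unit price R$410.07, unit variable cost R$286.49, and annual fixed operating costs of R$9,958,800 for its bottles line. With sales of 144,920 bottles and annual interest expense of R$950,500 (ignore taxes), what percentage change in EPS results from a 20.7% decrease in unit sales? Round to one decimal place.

-53.0%

Total contribution margin = 144,920 × R$123.58 = R$17,909,213.60.
Subtracting fixed costs: EBIT = R$17,909,213.60 − R$9,958,800 = R$7,950,413.60.
Interest = R$950,500.00, so EBIT − I = R$6,999,913.60.
Degree of combined leverage = contribution ÷ (EBIT − I) = R$17,909,213.60 ÷ R$6,999,913.60 = 2.5585.
EPS therefore changes by 2.5585 × (-20.7%) = -53.0%.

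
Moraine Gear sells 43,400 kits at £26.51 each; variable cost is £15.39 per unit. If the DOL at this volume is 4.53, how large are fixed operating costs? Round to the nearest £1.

£376,072

Contribution at this volume is 43,400 × £11.12 = £482,608.00.
Since DOL = CM ÷ EBIT, EBIT = £482,608.00 ÷ 4.53 = £106,535.98.
And FC = contribution − EBIT = £482,608.00 − £106,535.98 = £376,072.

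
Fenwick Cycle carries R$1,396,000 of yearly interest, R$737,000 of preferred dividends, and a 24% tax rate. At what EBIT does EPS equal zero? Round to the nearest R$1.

Grossing the preferred dividend up to pre-tax terms: R$737,000 / (1 − 0.24) = R$969,736.84.
Financial break-even EBIT = interest + D_p ÷ (1 − t) = R$1,396,000 + R$969,736.84 = R$2,365,736.84.

R$2,365,737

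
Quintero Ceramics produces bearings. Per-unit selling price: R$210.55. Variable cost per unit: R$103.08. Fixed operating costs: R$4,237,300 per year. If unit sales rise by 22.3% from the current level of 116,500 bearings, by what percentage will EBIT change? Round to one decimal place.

+33.7%

Total contribution margin = 116,500 × R$107.47 = R$12,520,255.00.
Operating income = contribution − fixed costs = R$12,520,255.00 − R$4,237,300 = R$8,282,955.00.
DOL = contribution ÷ EBIT = R$12,520,255.00 ÷ R$8,282,955.00 = 1.5116.
So EBIT moves 1.5116 × (+22.3%) = +33.7%.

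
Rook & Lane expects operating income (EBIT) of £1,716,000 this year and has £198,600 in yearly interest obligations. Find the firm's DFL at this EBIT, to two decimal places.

1.13

Annual interest charges come to £198,600.00.
DFL = EBIT ÷ (EBIT − I) = £1,716,000 ÷ (£1,716,000 − £198,600.00) = £1,716,000 ÷ £1,517,400.00 = 1.1309.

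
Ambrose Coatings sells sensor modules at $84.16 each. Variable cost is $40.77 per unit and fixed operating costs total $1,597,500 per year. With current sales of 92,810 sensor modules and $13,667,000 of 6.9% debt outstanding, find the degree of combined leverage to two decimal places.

At 92,810 units, contribution = 92,810 × $43.39 = $4,027,025.90.
EBIT = $4,027,025.90 − $1,597,500 = $2,429,525.90. Interest = $943,023.00, so EBIT − I = $1,486,502.90.
DCL = contribution ÷ (EBIT − I) = $4,027,025.90 ÷ $1,486,502.90 = 2.7091.

2.71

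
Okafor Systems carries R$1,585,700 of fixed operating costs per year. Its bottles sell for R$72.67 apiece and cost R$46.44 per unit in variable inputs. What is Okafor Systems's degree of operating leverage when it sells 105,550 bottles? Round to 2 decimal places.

2.34

At 105,550 units, contribution = 105,550 × R$26.23 = R$2,768,576.50.
EBIT = R$2,768,576.50 − R$1,585,700 = R$1,182,876.50.
Degree of operating leverage = R$2,768,576.50 / R$1,182,876.50 = 2.3405.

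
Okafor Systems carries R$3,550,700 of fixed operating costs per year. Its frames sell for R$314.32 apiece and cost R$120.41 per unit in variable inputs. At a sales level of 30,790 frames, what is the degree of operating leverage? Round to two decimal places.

2.47

Total contribution margin = 30,790 × R$193.91 = R$5,970,488.90.
Subtracting fixed costs: EBIT = R$5,970,488.90 − R$3,550,700 = R$2,419,788.90.
DOL = contribution ÷ EBIT = R$5,970,488.90 ÷ R$2,419,788.90 = 2.4674.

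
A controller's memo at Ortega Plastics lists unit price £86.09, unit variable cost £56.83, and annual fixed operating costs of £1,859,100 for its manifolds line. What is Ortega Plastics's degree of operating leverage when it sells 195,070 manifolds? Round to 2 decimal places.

1.48

Contribution at this volume is 195,070 × £29.26 = £5,707,748.20.
Subtracting fixed costs: EBIT = £5,707,748.20 − £1,859,100 = £3,848,648.20.
Degree of operating leverage = £5,707,748.20 / £3,848,648.20 = 1.4831.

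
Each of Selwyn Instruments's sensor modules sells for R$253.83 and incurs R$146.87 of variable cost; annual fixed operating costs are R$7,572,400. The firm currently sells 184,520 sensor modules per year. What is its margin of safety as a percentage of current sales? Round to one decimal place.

61.6%

Contribution margin per unit = R$253.83 − R$146.87 = R$106.96. Break-even units = R$7,572,400 ÷ R$106.96 = 70,796.56; break-even revenue = 70,796.56 × R$253.83 = R$17,970,290.69.
Actual sales revenue = 184,520 × R$253.83 = R$46,836,711.60.
Margin of safety = (R$46,836,711.60 − R$17,970,290.69) ÷ R$46,836,711.60 = 61.6%.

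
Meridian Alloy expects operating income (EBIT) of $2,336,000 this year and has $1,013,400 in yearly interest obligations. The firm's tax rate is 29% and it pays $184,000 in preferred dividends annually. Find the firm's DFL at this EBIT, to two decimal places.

2.20

Interest = $1,013,400.00.
Preferred dividends grossed up pre-tax: $184,000 / (1 − 0.29) = $259,154.93.
DFL = EBIT ÷ [EBIT − I − D_p/(1−t)] = $2,336,000 ÷ [$2,336,000 − $1,013,400.00 − $259,154.93] = $2,336,000 ÷ $1,063,445.07 = 2.1966.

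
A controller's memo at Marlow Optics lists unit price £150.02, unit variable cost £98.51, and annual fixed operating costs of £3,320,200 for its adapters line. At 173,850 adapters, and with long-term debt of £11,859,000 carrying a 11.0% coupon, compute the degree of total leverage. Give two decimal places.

Contribution at this volume is 173,850 × £51.51 = £8,955,013.50.
Subtracting fixed costs: EBIT = £8,955,013.50 − £3,320,200 = £5,634,813.50. Interest = £1,304,490.00.
DOL = £8,955,013.50 ÷ £5,634,813.50 = 1.5892; DFL = £5,634,813.50 ÷ £4,330,323.50 = 1.3012.
Combined leverage = 1.5892 × 1.3012 = 2.0679.

2.07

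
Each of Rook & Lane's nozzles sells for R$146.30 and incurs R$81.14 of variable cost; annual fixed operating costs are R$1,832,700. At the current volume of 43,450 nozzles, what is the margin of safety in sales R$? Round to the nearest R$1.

R$2,241,879

Contribution margin per unit = R$146.30 − R$81.14 = R$65.16. Break-even units = R$1,832,700 ÷ R$65.16 = 28,126.15; break-even revenue = 28,126.15 × R$146.30 = R$4,114,855.89.
Actual sales revenue = 43,450 × R$146.30 = R$6,356,735.00.
Margin of safety = R$6,356,735.00 − R$4,114,855.89 = R$2,241,879.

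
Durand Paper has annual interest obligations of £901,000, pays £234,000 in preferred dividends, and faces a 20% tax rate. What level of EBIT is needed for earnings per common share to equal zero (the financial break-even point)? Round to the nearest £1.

Preferred dividends are paid after tax, so their pre-tax equivalent is £234,000 ÷ (1 − 0.20) = £292,500.00.
EPS = 0 when EBIT covers interest plus the pre-tax preferred burden: £901,000 + £292,500.00 = £1,193,500.00.

£1,193,500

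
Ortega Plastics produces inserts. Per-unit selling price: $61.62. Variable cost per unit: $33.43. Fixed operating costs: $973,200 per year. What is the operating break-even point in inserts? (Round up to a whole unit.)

34,523 inserts

Each unit contributes $61.62 − $33.43 = $28.19.
Break-even volume = fixed costs ÷ CM per unit = $973,200 ÷ $28.19 = 34,522.88, so 34,523 inserts.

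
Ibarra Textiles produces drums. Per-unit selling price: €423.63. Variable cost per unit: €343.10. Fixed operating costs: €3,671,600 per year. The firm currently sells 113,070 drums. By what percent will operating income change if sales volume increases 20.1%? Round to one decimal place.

+33.7%

Total contribution margin = 113,070 × €80.53 = €9,105,527.10.
Operating income = contribution − fixed costs = €9,105,527.10 − €3,671,600 = €5,433,927.10.
So DOL = total CM / EBIT = €9,105,527.10 / €5,433,927.10 = 1.6757.
Operating income changes by 1.6757 × +20.1% = +33.7%.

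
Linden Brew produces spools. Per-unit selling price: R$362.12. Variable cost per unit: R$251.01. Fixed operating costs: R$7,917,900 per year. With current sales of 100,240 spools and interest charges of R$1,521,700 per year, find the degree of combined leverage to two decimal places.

Total contribution margin = 100,240 × R$111.11 = R$11,137,666.40.
EBIT = R$11,137,666.40 − R$7,917,900 = R$3,219,766.40. Interest = R$1,521,700.00, so EBIT − I = R$1,698,066.40.
Degree of total leverage = total CM / (EBIT − interest) = R$11,137,666.40 / R$1,698,066.40 = 6.5590.

6.56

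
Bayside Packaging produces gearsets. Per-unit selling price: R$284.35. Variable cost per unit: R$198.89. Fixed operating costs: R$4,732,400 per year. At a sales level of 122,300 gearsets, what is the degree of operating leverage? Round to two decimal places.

1.83

Total contribution margin = 122,300 × R$85.46 = R$10,451,758.00.
Operating income = contribution − fixed costs = R$10,451,758.00 − R$4,732,400 = R$5,719,358.00.
So DOL = total CM / EBIT = R$10,451,758.00 / R$5,719,358.00 = 1.8274.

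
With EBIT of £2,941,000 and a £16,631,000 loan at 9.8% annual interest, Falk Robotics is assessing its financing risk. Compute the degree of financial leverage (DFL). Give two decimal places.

Interest = £1,629,838.00.
Degree of financial leverage = EBIT / (EBIT − interest) = £2,941,000 / £1,311,162.00 = 2.2430.

2.24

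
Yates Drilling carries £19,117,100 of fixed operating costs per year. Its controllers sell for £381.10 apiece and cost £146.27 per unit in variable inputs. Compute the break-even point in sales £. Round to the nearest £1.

Contribution margin per unit = £381.10 − £146.27 = £234.83, a CM ratio of £234.83 ÷ £381.10 = 0.6162.
Break-even revenue = fixed costs × price ÷ CM = £19,117,100 × £381.10 ÷ £234.83 = £31,024,685.

£31,024,685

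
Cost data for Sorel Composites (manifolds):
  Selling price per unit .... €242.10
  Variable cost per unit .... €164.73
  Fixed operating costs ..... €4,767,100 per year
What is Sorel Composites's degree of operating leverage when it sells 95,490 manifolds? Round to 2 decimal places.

2.82

Total contribution margin = 95,490 × €77.37 = €7,388,061.30.
Operating income = contribution − fixed costs = €7,388,061.30 − €4,767,100 = €2,620,961.30.
DOL = contribution ÷ EBIT = €7,388,061.30 ÷ €2,620,961.30 = 2.8188.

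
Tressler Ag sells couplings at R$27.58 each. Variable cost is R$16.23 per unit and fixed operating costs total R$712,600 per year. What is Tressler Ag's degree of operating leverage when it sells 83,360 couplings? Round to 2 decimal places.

4.05

Contribution at this volume is 83,360 × R$11.35 = R$946,136.00.
EBIT = R$946,136.00 − R$712,600 = R$233,536.00.
DOL = contribution ÷ EBIT = R$946,136.00 ÷ R$233,536.00 = 4.0513.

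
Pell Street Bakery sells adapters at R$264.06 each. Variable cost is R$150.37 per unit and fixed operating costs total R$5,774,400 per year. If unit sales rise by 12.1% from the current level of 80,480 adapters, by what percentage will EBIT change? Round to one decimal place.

+32.8%

Contribution at this volume is 80,480 × R$113.69 = R$9,149,771.20.
Operating income = contribution − fixed costs = R$9,149,771.20 − R$5,774,400 = R$3,375,371.20.
So DOL = total CM / EBIT = R$9,149,771.20 / R$3,375,371.20 = 2.7107.
%ΔEBIT = DOL × %ΔSales = 2.7107 × +12.1% = +32.8%.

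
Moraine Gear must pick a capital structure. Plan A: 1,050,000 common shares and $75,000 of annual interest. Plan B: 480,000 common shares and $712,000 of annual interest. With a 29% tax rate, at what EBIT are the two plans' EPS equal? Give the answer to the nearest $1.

$1,248,421

At indifference, (EBIT − 75,000)(1 − t)/1,050,000 = (EBIT − 712,000)(1 − t)/480,000.
The (1 − t) factor cancels: (EBIT − 75,000) × 480,000 = (EBIT − 712,000) × 1,050,000.
EBIT × (1,050,000 − 480,000) = 712,000 × 1,050,000 − 75,000 × 480,000 = 711,600,000,000, so EBIT = 711,600,000,000 ÷ 570,000 = 1,248,421.05.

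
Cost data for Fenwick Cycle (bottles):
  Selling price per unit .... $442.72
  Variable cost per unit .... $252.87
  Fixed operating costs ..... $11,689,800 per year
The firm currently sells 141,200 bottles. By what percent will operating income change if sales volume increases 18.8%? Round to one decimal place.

+33.3%

At 141,200 units, contribution = 141,200 × $189.85 = $26,806,820.00.
EBIT = $26,806,820.00 − $11,689,800 = $15,117,020.00.
Degree of operating leverage = $26,806,820.00 / $15,117,020.00 = 1.7733.
So EBIT moves 1.7733 × (+18.8%) = +33.3%.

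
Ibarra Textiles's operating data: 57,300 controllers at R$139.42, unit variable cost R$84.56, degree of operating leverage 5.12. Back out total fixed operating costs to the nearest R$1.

R$2,529,517

Contribution at this volume is 57,300 × R$54.86 = R$3,143,478.00.
Since DOL = CM ÷ EBIT, EBIT = R$3,143,478.00 ÷ 5.12 = R$613,960.55.
And FC = contribution − EBIT = R$3,143,478.00 − R$613,960.55 = R$2,529,517.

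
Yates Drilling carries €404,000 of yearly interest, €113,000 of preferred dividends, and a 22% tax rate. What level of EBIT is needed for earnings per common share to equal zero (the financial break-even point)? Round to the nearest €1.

Preferred dividends are paid after tax, so their pre-tax equivalent is €113,000 ÷ (1 − 0.22) = €144,871.79.
Financial break-even EBIT = interest + D_p ÷ (1 − t) = €404,000 + €144,871.79 = €548,871.79.

€548,872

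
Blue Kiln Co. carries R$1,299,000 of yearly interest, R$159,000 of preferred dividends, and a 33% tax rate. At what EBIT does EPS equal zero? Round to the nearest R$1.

Preferred dividends are paid after tax, so their pre-tax equivalent is R$159,000 ÷ (1 − 0.33) = R$237,313.43.
Financial break-even EBIT = interest + D_p ÷ (1 − t) = R$1,299,000 + R$237,313.43 = R$1,536,313.43.

R$1,536,313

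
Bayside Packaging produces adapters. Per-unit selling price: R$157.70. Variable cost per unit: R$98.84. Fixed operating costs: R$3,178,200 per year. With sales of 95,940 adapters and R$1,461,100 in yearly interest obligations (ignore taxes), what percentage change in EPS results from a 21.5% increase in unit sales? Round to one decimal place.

+120.5%

Total contribution margin = 95,940 × R$58.86 = R$5,647,028.40.
Operating income = contribution − fixed costs = R$5,647,028.40 − R$3,178,200 = R$2,468,828.40.
Interest = R$1,461,100.00, so EBIT − I = R$1,007,728.40.
Degree of combined leverage = contribution ÷ (EBIT − I) = R$5,647,028.40 ÷ R$1,007,728.40 = 5.6037.
%ΔEPS = DCL × %ΔSales = 5.6037 × +21.5% = +120.5%.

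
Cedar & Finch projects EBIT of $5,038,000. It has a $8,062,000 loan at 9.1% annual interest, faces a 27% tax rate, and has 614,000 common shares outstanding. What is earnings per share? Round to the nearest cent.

Interest = $733,642.00, so EBT = $5,038,000 − $733,642.00 = $4,304,358.00.
After tax at 27%: net income = $4,304,358.00 × 0.73 = $3,142,181.34.
Per share: $3,142,181.34 / 614,000 shares = $5.12.

$5.12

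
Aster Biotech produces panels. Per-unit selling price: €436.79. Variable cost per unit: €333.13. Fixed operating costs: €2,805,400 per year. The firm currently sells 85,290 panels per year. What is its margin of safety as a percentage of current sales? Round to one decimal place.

Each unit contributes €436.79 − €333.13 = €103.66. Break-even units = €2,805,400 ÷ €103.66 = 27,063.48; break-even revenue = 27,063.48 × €436.79 = €11,821,056.01.
Current sales = 85,290 × €436.79 = €37,253,819.10.
Margin of safety = (€37,253,819.10 − €11,821,056.01) ÷ €37,253,819.10 = 68.3%.

68.3%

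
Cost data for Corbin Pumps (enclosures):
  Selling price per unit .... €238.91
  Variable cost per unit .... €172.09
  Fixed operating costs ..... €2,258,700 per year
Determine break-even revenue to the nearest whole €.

€8,075,816

Contribution margin per unit = €238.91 − €172.09 = €66.82, a CM ratio of €66.82 ÷ €238.91 = 0.2797.
Break-even sales = FC ÷ CM ratio = €2,258,700 × €238.91 / €66.82 = €8,075,816.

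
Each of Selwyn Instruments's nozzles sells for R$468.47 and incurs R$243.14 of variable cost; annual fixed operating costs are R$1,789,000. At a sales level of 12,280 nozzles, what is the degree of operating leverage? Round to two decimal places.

2.83

Total contribution margin = 12,280 × R$225.33 = R$2,767,052.40.
Subtracting fixed costs: EBIT = R$2,767,052.40 − R$1,789,000 = R$978,052.40.
Degree of operating leverage = R$2,767,052.40 / R$978,052.40 = 2.8291.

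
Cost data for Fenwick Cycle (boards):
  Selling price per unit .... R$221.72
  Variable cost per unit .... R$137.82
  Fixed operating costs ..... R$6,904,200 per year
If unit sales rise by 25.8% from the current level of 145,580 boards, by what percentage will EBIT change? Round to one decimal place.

Contribution at this volume is 145,580 × R$83.90 = R$12,214,162.00.
Operating income = contribution − fixed costs = R$12,214,162.00 − R$6,904,200 = R$5,309,962.00.
Degree of operating leverage = R$12,214,162.00 / R$5,309,962.00 = 2.3002.
Operating income changes by 2.3002 × +25.8% = +59.3%.

+59.3%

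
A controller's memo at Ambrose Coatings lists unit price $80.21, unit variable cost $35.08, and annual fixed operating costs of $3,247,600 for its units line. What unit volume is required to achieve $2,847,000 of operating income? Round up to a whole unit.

135,046 units

Each unit contributes $80.21 − $35.08 = $45.13.
Required volume = (fixed costs + target profit) ÷ CM = ($3,247,600 + $2,847,000) ÷ $45.13 = 135,045.42, so 135,046 units.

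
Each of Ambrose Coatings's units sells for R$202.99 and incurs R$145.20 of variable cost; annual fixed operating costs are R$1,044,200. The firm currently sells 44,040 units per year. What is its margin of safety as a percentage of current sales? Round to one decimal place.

59.0%

Each unit contributes R$202.99 − R$145.20 = R$57.79. Break-even units = R$1,044,200 ÷ R$57.79 = 18,068.87; break-even revenue = 18,068.87 × R$202.99 = R$3,667,799.93.
Actual sales revenue = 44,040 × R$202.99 = R$8,939,679.60.
Margin of safety = (R$8,939,679.60 − R$3,667,799.93) ÷ R$8,939,679.60 = 59.0%.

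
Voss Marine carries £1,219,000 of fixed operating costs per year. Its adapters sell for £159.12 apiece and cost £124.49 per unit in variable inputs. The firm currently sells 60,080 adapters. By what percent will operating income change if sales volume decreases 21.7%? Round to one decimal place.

Total contribution margin = 60,080 × £34.63 = £2,080,570.40.
EBIT = £2,080,570.40 − £1,219,000 = £861,570.40.
DOL = contribution ÷ EBIT = £2,080,570.40 ÷ £861,570.40 = 2.4149.
So EBIT moves 2.4149 × (-21.7%) = -52.4%.

-52.4%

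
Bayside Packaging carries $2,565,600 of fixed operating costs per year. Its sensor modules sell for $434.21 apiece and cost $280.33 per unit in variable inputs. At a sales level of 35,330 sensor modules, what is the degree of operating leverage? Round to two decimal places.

1.89

Contribution at this volume is 35,330 × $153.88 = $5,436,580.40.
EBIT = $5,436,580.40 − $2,565,600 = $2,870,980.40.
DOL = contribution ÷ EBIT = $5,436,580.40 ÷ $2,870,980.40 = 1.8936.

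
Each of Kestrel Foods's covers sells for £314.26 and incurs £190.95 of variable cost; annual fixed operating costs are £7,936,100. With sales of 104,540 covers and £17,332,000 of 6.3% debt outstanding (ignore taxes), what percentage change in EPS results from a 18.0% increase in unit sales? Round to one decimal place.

Contribution at this volume is 104,540 × £123.31 = £12,890,827.40.
EBIT = £12,890,827.40 − £7,936,100 = £4,954,727.40.
Interest = £1,091,916.00, so EBIT − I = £3,862,811.40.
DCL = total CM / (EBIT − I) = £12,890,827.40 / £3,862,811.40 = 3.3372.
EPS therefore changes by 3.3372 × (+18.0%) = +60.1%.

+60.1%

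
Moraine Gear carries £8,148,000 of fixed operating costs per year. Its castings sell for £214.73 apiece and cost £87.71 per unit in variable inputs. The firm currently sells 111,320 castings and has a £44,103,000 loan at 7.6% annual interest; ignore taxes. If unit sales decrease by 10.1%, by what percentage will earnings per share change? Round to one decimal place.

-54.1%

At 111,320 units, contribution = 111,320 × £127.02 = £14,139,866.40.
EBIT = £14,139,866.40 − £8,148,000 = £5,991,866.40.
Interest = £3,351,828.00, so EBIT − I = £2,640,038.40.
DCL = total CM / (EBIT − I) = £14,139,866.40 / £2,640,038.40 = 5.3559.
%ΔEPS = DCL × %ΔSales = 5.3559 × -10.1% = -54.1%.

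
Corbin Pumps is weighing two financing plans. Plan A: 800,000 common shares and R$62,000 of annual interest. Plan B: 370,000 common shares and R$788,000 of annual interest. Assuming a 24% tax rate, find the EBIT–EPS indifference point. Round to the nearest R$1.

R$1,412,698

Set EPS_A = EPS_B: (EBIT − R$62,000)(1 − 0.24) ÷ 800,000 = (EBIT − R$788,000)(1 − 0.24) ÷ 370,000.
The (1 − t) factor cancels: (EBIT − 62,000) × 370,000 = (EBIT − 788,000) × 800,000.
EBIT × (800,000 − 370,000) = 788,000 × 800,000 − 62,000 × 370,000 = 607,460,000,000, so EBIT = 607,460,000,000 ÷ 430,000 = 1,412,697.67.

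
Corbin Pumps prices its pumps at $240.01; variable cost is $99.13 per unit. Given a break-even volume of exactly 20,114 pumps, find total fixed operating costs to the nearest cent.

$2,833,660.32

Contribution margin per unit = $240.01 − $99.13 = $140.88.
Since BE = FC / CM, FC = 20,114 × $140.88 = $2,833,660.32.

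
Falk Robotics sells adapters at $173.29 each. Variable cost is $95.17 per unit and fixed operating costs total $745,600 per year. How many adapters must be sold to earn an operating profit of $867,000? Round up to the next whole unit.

Each unit contributes $173.29 − $95.17 = $78.12.
Need Q such that Q × $78.12 − $745,600 = $867,000, i.e. Q = $1,612,600 / $78.12 = 20,642.60 → 20,643.

20,643 adapters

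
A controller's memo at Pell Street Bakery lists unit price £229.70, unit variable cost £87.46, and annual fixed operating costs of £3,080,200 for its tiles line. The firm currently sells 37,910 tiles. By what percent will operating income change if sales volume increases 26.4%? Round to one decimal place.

+61.6%

Total contribution margin = 37,910 × £142.24 = £5,392,318.40.
EBIT = £5,392,318.40 − £3,080,200 = £2,312,118.40.
So DOL = total CM / EBIT = £5,392,318.40 / £2,312,118.40 = 2.3322.
Operating income changes by 2.3322 × +26.4% = +61.6%.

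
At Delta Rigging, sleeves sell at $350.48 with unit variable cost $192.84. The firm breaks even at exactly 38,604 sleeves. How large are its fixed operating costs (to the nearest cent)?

$6,085,534.56

Contribution margin per unit = $350.48 − $192.84 = $157.64.
Since BE = FC / CM, FC = 38,604 × $157.64 = $6,085,534.56.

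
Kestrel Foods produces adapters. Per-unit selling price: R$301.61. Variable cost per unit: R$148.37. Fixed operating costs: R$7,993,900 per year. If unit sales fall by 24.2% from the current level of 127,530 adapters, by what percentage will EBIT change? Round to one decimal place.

Total contribution margin = 127,530 × R$153.24 = R$19,542,697.20.
Subtracting fixed costs: EBIT = R$19,542,697.20 − R$7,993,900 = R$11,548,797.20.
So DOL = total CM / EBIT = R$19,542,697.20 / R$11,548,797.20 = 1.6922.
Operating income changes by 1.6922 × -24.2% = -41.0%.

-41.0%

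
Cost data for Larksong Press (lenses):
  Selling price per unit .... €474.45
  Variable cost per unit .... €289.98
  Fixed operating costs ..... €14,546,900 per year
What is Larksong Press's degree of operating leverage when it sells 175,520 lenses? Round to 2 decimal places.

1.82

At 175,520 units, contribution = 175,520 × €184.47 = €32,378,174.40.
Operating income = contribution − fixed costs = €32,378,174.40 − €14,546,900 = €17,831,274.40.
Degree of operating leverage = €32,378,174.40 / €17,831,274.40 = 1.8158.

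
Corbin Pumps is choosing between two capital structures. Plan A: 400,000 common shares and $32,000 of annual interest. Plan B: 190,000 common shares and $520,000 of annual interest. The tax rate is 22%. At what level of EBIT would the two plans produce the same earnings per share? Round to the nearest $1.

At indifference, (EBIT − 32,000)(1 − t)/400,000 = (EBIT − 520,000)(1 − t)/190,000.
Cancelling (1 − t) and cross-multiplying: 190,000·(EBIT − 32,000) = 400,000·(EBIT − 520,000).
EBIT × (400,000 − 190,000) = 520,000 × 400,000 − 32,000 × 190,000 = 201,920,000,000, so EBIT = 201,920,000,000 ÷ 210,000 = 961,523.81.

$961,524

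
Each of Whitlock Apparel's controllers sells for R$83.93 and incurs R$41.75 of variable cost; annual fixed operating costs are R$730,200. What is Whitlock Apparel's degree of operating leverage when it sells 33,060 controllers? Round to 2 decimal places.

Contribution at this volume is 33,060 × R$42.18 = R$1,394,470.80.
Operating income = contribution − fixed costs = R$1,394,470.80 − R$730,200 = R$664,270.80.
Degree of operating leverage = R$1,394,470.80 / R$664,270.80 = 2.0993.

2.10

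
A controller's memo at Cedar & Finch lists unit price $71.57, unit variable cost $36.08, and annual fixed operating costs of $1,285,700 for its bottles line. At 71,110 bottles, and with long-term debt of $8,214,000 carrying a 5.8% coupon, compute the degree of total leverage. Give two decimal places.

Contribution at this volume is 71,110 × $35.49 = $2,523,693.90.
Subtracting fixed costs: EBIT = $2,523,693.90 − $1,285,700 = $1,237,993.90. Interest = $476,412.00, so EBIT − I = $761,581.90.
DCL = contribution ÷ (EBIT − I) = $2,523,693.90 ÷ $761,581.90 = 3.3138.

3.31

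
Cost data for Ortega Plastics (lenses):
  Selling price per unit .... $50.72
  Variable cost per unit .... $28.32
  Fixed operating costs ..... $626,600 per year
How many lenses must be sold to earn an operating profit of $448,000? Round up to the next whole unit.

Contribution margin per unit = $50.72 − $28.32 = $22.40.
Need Q such that Q × $22.40 − $626,600 = $448,000, i.e. Q = $1,074,600 / $22.40 = 47,973.21 → 47,974.

47,974 lenses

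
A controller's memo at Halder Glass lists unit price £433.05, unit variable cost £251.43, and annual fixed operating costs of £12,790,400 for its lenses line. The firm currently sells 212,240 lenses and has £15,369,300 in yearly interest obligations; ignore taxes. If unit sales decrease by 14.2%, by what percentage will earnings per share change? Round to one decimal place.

At 212,240 units, contribution = 212,240 × £181.62 = £38,547,028.80.
EBIT = £38,547,028.80 − £12,790,400 = £25,756,628.80.
Interest = £15,369,300.00, so EBIT − I = £10,387,328.80.
Degree of combined leverage = contribution ÷ (EBIT − I) = £38,547,028.80 ÷ £10,387,328.80 = 3.7110.
%ΔEPS = DCL × %ΔSales = 3.7110 × -14.2% = -52.7%.

-52.7%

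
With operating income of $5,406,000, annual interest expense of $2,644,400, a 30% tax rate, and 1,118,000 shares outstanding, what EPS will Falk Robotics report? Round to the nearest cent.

Pre-tax income = $5,406,000 − $2,644,400.00 = $2,761,600.00.
Net income = $2,761,600.00 × (1 − 0.30) = $1,933,120.00.
EPS = $1,933,120.00 ÷ 1,118,000 = $1.73.

$1.73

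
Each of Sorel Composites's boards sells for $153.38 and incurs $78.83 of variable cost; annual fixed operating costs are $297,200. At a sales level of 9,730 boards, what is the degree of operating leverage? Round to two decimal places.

1.69

At 9,730 units, contribution = 9,730 × $74.55 = $725,371.50.
Operating income = contribution − fixed costs = $725,371.50 − $297,200 = $428,171.50.
So DOL = total CM / EBIT = $725,371.50 / $428,171.50 = 1.6941.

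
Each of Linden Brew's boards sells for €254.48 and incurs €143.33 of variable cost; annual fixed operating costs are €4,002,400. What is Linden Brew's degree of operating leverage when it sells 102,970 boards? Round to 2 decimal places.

Contribution at this volume is 102,970 × €111.15 = €11,445,115.50.
Operating income = contribution − fixed costs = €11,445,115.50 − €4,002,400 = €7,442,715.50.
So DOL = total CM / EBIT = €11,445,115.50 / €7,442,715.50 = 1.5378.

1.54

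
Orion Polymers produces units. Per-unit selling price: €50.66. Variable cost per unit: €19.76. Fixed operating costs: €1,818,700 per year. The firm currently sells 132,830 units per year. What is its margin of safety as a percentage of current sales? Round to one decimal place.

Unit CM = price − variable cost = €50.66 − €19.76 = €30.90. Break-even units = €1,818,700 ÷ €30.90 = 58,857.61; break-even revenue = 58,857.61 × €50.66 = €2,981,726.28.
Actual sales revenue = 132,830 × €50.66 = €6,729,167.80.
Margin of safety = (€6,729,167.80 − €2,981,726.28) ÷ €6,729,167.80 = 55.7%.

55.7%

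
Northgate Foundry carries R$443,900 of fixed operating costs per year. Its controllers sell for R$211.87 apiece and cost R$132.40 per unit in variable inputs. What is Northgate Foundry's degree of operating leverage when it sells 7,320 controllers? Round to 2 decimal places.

4.22

At 7,320 units, contribution = 7,320 × R$79.47 = R$581,720.40.
Operating income = contribution − fixed costs = R$581,720.40 − R$443,900 = R$137,820.40.
DOL = contribution ÷ EBIT = R$581,720.40 ÷ R$137,820.40 = 4.2209.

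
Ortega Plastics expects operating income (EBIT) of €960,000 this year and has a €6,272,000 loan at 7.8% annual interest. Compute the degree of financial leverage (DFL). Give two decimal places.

Interest = €489,216.00.
DFL = EBIT ÷ (EBIT − I) = €960,000 ÷ (€960,000 − €489,216.00) = €960,000 ÷ €470,784.00 = 2.0392.

2.04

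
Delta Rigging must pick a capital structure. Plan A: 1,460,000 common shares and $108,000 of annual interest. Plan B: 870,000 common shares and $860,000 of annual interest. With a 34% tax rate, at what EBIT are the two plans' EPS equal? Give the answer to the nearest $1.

At indifference, (EBIT − 108,000)(1 − t)/1,460,000 = (EBIT − 860,000)(1 − t)/870,000.
The (1 − t) factor cancels: (EBIT − 108,000) × 870,000 = (EBIT − 860,000) × 1,460,000.
Solving, EBIT = (860,000·1,460,000 − 108,000·870,000) / (1,460,000 − 870,000) = 1,161,640,000,000 / 590,000 = 1,968,881.36.

$1,968,881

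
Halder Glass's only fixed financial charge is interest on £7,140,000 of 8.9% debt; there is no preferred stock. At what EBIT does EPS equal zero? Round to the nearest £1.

Annual interest = 8.9% × £7,140,000 = £635,460.00.
Without preferred stock the financial break-even is simply EBIT = interest = £635,460.00.

£635,460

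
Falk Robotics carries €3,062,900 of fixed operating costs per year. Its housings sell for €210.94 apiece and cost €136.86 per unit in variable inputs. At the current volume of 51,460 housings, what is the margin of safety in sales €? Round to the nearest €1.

Contribution margin per unit = €210.94 − €136.86 = €74.08. Break-even units = €3,062,900 ÷ €74.08 = 41,345.84; break-even revenue = 41,345.84 × €210.94 = €8,721,491.98.
Current sales = 51,460 × €210.94 = €10,854,972.40.
Margin of safety = €10,854,972.40 − €8,721,491.98 = €2,133,480.

€2,133,480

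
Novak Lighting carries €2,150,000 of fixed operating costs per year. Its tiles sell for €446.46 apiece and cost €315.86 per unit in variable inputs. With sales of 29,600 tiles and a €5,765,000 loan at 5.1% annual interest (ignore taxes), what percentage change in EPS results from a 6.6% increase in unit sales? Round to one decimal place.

Contribution at this volume is 29,600 × €130.60 = €3,865,760.00.
Subtracting fixed costs: EBIT = €3,865,760.00 − €2,150,000 = €1,715,760.00.
After interest of €294,015.00, pre-tax earnings = €1,421,745.00.
Degree of combined leverage = contribution ÷ (EBIT − I) = €3,865,760.00 ÷ €1,421,745.00 = 2.7190.
%ΔEPS = DCL × %ΔSales = 2.7190 × +6.6% = +17.9%.

+17.9%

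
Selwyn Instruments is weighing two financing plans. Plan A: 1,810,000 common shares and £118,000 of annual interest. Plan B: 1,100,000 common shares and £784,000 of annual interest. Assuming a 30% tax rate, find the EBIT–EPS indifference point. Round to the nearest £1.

£1,815,831

Set EPS_A = EPS_B: (EBIT − £118,000)(1 − 0.30) ÷ 1,810,000 = (EBIT − £784,000)(1 − 0.30) ÷ 1,100,000.
Cancelling (1 − t) and cross-multiplying: 1,100,000·(EBIT − 118,000) = 1,810,000·(EBIT − 784,000).
Solving, EBIT = (784,000·1,810,000 − 118,000·1,100,000) / (1,810,000 − 1,100,000) = 1,289,240,000,000 / 710,000 = 1,815,830.99.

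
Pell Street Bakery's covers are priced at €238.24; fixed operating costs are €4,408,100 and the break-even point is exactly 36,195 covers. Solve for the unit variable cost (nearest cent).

At break-even, FC = Q × (P − VC), so P − VC = €4,408,100 ÷ 36,195 = €121.7875.
Hence VC = price − CM = €238.24 − €121.7875 = €116.45.

€116.45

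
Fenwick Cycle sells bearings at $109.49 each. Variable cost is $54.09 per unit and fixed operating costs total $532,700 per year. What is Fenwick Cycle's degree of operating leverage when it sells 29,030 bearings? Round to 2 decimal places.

1.50

Total contribution margin = 29,030 × $55.40 = $1,608,262.00.
EBIT = $1,608,262.00 − $532,700 = $1,075,562.00.
Degree of operating leverage = $1,608,262.00 / $1,075,562.00 = 1.4953.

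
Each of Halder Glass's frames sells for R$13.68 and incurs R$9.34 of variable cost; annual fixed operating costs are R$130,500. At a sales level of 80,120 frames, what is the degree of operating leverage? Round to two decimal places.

Total contribution margin = 80,120 × R$4.34 = R$347,720.80.
EBIT = R$347,720.80 − R$130,500 = R$217,220.80.
Degree of operating leverage = R$347,720.80 / R$217,220.80 = 1.6008.

1.60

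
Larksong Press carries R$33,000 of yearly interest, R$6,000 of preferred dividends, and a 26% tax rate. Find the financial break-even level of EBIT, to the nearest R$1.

R$41,108

Preferred dividends are paid after tax, so their pre-tax equivalent is R$6,000 ÷ (1 − 0.26) = R$8,108.11.
EPS = 0 when EBIT covers interest plus the pre-tax preferred burden: R$33,000 + R$8,108.11 = R$41,108.11.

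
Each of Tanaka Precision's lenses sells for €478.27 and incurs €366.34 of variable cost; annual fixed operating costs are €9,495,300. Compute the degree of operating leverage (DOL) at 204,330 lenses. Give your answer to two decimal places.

Contribution at this volume is 204,330 × €111.93 = €22,870,656.90.
Operating income = contribution − fixed costs = €22,870,656.90 − €9,495,300 = €13,375,356.90.
Degree of operating leverage = €22,870,656.90 / €13,375,356.90 = 1.7099.

1.71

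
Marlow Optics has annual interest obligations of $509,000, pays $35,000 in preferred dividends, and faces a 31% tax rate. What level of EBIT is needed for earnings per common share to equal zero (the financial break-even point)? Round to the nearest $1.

Grossing the preferred dividend up to pre-tax terms: $35,000 / (1 − 0.31) = $50,724.64.
EPS = 0 when EBIT covers interest plus the pre-tax preferred burden: $509,000 + $50,724.64 = $559,724.64.

$559,725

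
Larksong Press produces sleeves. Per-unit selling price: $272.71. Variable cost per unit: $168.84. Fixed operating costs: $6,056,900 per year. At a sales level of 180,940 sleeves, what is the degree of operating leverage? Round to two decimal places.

1.48

Total contribution margin = 180,940 × $103.87 = $18,794,237.80.
EBIT = $18,794,237.80 − $6,056,900 = $12,737,337.80.
DOL = contribution ÷ EBIT = $18,794,237.80 ÷ $12,737,337.80 = 1.4755.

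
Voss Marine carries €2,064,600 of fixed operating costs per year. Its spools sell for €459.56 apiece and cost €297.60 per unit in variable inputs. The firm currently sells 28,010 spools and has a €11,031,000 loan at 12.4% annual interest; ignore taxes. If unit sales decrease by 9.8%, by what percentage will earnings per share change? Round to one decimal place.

-40.3%

At 28,010 units, contribution = 28,010 × €161.96 = €4,536,499.60.
EBIT = €4,536,499.60 − €2,064,600 = €2,471,899.60.
After interest of €1,367,844.00, pre-tax earnings = €1,104,055.60.
DCL = total CM / (EBIT − I) = €4,536,499.60 / €1,104,055.60 = 4.1089.
EPS therefore changes by 4.1089 × (-9.8%) = -40.3%.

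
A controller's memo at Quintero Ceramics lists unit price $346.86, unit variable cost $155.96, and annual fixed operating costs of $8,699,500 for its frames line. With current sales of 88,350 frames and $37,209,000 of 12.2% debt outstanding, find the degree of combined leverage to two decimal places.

4.65

Total contribution margin = 88,350 × $190.90 = $16,866,015.00.
EBIT = $16,866,015.00 − $8,699,500 = $8,166,515.00. Interest = $4,539,498.00.
DOL = $16,866,015.00 ÷ $8,166,515.00 = 2.0653; DFL = $8,166,515.00 ÷ $3,627,017.00 = 2.2516.
Combined leverage = 2.0653 × 2.2516 = 4.6502.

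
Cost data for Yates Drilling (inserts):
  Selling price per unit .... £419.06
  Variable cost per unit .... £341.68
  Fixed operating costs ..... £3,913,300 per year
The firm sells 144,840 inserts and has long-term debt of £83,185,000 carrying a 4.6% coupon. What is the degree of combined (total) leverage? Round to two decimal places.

Total contribution margin = 144,840 × £77.38 = £11,207,719.20.
Subtracting fixed costs: EBIT = £11,207,719.20 − £3,913,300 = £7,294,419.20. Interest = £3,826,510.00.
DOL = £11,207,719.20 ÷ £7,294,419.20 = 1.5365; DFL = £7,294,419.20 ÷ £3,467,909.20 = 2.1034.
DCL = DOL × DFL = 1.5365 × 2.1034 = 3.2319.

3.23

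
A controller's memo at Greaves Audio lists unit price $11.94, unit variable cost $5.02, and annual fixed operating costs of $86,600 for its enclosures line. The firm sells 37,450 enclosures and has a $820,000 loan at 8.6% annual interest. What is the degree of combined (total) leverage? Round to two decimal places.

2.54

Total contribution margin = 37,450 × $6.92 = $259,154.00.
Operating income = contribution − fixed costs = $259,154.00 − $86,600 = $172,554.00. Interest = $70,520.00, so EBIT − I = $102,034.00.
Degree of total leverage = total CM / (EBIT − interest) = $259,154.00 / $102,034.00 = 2.5399.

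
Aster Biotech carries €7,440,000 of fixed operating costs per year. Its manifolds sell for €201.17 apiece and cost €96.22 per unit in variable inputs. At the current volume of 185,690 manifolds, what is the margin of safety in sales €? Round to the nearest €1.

€23,094,135

Contribution margin per unit = €201.17 − €96.22 = €104.95. Break-even units = €7,440,000 ÷ €104.95 = 70,890.90; break-even revenue = 70,890.90 × €201.17 = €14,261,122.44.
Current sales = 185,690 × €201.17 = €37,355,257.30.
Margin of safety = €37,355,257.30 − €14,261,122.44 = €23,094,135.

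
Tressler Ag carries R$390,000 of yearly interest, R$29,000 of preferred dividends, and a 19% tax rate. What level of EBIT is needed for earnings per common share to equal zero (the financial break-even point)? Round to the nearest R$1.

R$425,802

Preferred dividends are paid after tax, so their pre-tax equivalent is R$29,000 ÷ (1 − 0.19) = R$35,802.47.
EPS = 0 when EBIT covers interest plus the pre-tax preferred burden: R$390,000 + R$35,802.47 = R$425,802.47.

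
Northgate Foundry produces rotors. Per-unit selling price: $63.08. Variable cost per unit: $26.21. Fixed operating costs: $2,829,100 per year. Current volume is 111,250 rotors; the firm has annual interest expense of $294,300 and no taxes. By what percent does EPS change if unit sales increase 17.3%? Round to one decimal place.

+72.5%

At 111,250 units, contribution = 111,250 × $36.87 = $4,101,787.50.
Operating income = contribution − fixed costs = $4,101,787.50 − $2,829,100 = $1,272,687.50.
After interest of $294,300.00, pre-tax earnings = $978,387.50.
Degree of combined leverage = contribution ÷ (EBIT − I) = $4,101,787.50 ÷ $978,387.50 = 4.1924.
EPS therefore changes by 4.1924 × (+17.3%) = +72.5%.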